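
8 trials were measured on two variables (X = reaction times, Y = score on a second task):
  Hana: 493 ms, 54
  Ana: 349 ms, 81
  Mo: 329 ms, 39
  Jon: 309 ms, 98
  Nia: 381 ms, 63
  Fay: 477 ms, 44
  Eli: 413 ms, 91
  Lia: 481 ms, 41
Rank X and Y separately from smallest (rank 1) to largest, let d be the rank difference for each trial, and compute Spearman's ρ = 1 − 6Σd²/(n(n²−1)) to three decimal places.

-0.357

Ranks of variable 1: 8, 3, 2, 1, 4, 6, 5, 7
Ranks of variable 2: 4, 6, 1, 8, 5, 3, 7, 2
d = r₁ − r₂: 4, -3, 1, -7, -1, 3, -2, 5
d²: 16, 9, 1, 49, 1, 9, 4, 25; Σd² = 114
ρ = 1 − 6·114/(8·63) = 1 − 684/504 = -0.357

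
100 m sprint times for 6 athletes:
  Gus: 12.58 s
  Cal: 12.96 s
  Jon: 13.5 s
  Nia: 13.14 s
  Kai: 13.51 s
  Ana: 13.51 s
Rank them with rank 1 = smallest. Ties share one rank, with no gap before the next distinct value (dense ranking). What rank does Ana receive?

Sorted (ascending): 12.58, 12.96, 13.14, 13.5, 13.51, 13.51
The 2 values of 13.51 share dense rank 5.
Remaining distinct values take the next consecutive integers.
Ana has value 13.51 s → rank 5.

5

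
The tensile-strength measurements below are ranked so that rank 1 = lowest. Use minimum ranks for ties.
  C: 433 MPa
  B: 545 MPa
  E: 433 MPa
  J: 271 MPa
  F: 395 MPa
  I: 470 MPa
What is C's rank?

Sorted (ascending): 271, 395, 433, 433, 470, 545
The 2 values of 433 occupy positions 3–4 → each gets rank 3.
C has value 433 MPa → rank 3.

3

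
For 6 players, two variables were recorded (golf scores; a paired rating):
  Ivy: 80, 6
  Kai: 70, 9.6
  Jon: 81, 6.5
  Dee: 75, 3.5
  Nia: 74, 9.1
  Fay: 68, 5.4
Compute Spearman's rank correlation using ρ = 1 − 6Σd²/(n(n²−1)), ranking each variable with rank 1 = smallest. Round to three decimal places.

Ranks of variable 1: 5, 2, 6, 4, 3, 1
Ranks of variable 2: 3, 6, 4, 1, 5, 2
d = r₁ − r₂: 2, -4, 2, 3, -2, -1
d²: 4, 16, 4, 9, 4, 1; Σd² = 38
ρ = 1 − 6·38/(6·35) = 1 − 228/210 = -0.086

-0.086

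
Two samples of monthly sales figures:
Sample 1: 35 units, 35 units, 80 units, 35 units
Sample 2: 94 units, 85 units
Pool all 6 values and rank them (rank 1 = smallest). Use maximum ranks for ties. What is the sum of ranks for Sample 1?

13

Sorted (ascending): 35, 35, 35, 80, 85, 94
The 3 values of 35 occupy positions 1–3 → each gets rank 3.
Sample 1 values → pooled ranks: 35→3, 35→3, 80→4, 35→3
Rank sum = 3 + 3 + 4 + 3 = 13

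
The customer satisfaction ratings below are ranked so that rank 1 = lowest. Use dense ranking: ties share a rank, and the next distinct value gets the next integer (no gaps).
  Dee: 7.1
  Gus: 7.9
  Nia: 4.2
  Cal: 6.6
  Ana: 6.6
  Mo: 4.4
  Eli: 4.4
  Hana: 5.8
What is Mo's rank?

2

Sorted (ascending): 4.2, 4.4, 4.4, 5.8, 6.6, 6.6, 7.1, 7.9
The 2 values of 4.4 share dense rank 2.
The 2 values of 6.6 share dense rank 4.
Remaining distinct values take the next consecutive integers.
Mo has value 4.4 → rank 2.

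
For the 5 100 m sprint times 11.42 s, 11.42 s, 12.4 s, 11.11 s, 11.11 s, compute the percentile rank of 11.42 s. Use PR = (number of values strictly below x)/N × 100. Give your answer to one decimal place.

N = 5.
Strictly below 11.42: 2. Equal to 11.42: 2.
PR = 2/5 × 100 = 40.0

40.0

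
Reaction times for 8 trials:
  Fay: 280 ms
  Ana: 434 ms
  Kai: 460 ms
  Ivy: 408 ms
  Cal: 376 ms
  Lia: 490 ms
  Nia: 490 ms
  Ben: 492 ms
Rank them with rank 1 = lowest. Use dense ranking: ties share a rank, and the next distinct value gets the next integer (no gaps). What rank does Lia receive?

Sorted (ascending): 280, 376, 408, 434, 460, 490, 490, 492
The 2 values of 490 share dense rank 6.
Remaining distinct values take the next consecutive integers.
Lia has value 490 ms → rank 6.

6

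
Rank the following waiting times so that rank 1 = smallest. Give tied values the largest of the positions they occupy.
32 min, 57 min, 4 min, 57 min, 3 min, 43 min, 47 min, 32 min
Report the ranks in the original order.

4, 8, 2, 8, 1, 5, 6, 4

Sorted (ascending): 3, 4, 32, 32, 43, 47, 57, 57
The 2 values of 32 occupy positions 3–4 → each gets rank 4.
The 2 values of 57 occupy positions 7–8 → each gets rank 8.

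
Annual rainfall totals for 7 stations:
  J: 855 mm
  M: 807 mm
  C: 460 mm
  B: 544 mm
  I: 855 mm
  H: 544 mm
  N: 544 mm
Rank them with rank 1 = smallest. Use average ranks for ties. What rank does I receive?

Sorted (ascending): 460, 544, 544, 544, 807, 855, 855
The 3 values of 544 occupy positions 2–4 → average rank 3.
The 2 values of 855 occupy positions 6–7 → average rank (6+7)/2 = 6.5.
I has value 855 mm → rank 6.5.

6.5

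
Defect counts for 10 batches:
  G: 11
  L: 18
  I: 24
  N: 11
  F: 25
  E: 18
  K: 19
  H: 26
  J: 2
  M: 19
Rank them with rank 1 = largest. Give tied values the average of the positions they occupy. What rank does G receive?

8.5

Sorted (descending): 26, 25, 24, 19, 19, 18, 18, 11, 11, 2
The 2 values of 19 occupy positions 4–5 → average rank (4+5)/2 = 4.5.
The 2 values of 18 occupy positions 6–7 → average rank (6+7)/2 = 6.5.
The 2 values of 11 occupy positions 8–9 → average rank (8+9)/2 = 8.5.
G has value 11 → rank 8.5.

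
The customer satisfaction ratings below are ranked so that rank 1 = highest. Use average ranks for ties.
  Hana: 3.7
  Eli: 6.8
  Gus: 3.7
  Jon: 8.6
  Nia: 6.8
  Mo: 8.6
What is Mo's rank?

1.5

Sorted (descending): 8.6, 8.6, 6.8, 6.8, 3.7, 3.7
The 2 values of 8.6 occupy positions 1–2 → average rank (1+2)/2 = 1.5.
The 2 values of 6.8 occupy positions 3–4 → average rank (3+4)/2 = 3.5.
The 2 values of 3.7 occupy positions 5–6 → average rank (5+6)/2 = 5.5.
Mo has value 8.6 → rank 1.5.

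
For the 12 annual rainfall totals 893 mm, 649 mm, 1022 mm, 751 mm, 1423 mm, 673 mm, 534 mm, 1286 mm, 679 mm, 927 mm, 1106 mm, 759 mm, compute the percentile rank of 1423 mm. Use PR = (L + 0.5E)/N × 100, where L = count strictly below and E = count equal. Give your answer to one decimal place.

N = 12.
Strictly below 1423: 11. Equal to 1423: 1.
PR = (11 + 0.5·1)/12 × 100 = 95.8

95.8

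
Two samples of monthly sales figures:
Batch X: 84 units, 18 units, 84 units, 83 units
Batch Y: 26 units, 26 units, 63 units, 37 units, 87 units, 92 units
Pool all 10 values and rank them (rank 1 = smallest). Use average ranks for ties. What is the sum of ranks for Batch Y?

Sorted (ascending): 18, 26, 26, 37, 63, 83, 84, 84, 87, 92
The 2 values of 26 occupy positions 2–3 → average rank (2+3)/2 = 2.5.
The 2 values of 84 occupy positions 7–8 → average rank (7+8)/2 = 7.5.
Batch Y values → pooled ranks: 26→2.5, 26→2.5, 63→5, 37→4, 87→9, 92→10
Rank sum = 2.5 + 2.5 + 5 + 4 + 9 + 10 = 33

33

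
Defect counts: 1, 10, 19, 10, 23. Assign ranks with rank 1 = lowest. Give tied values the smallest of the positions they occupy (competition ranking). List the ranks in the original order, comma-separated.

Sorted (ascending): 1, 10, 10, 19, 23
The 2 values of 10 occupy positions 2–3 → each gets rank 2.

1, 2, 4, 2, 5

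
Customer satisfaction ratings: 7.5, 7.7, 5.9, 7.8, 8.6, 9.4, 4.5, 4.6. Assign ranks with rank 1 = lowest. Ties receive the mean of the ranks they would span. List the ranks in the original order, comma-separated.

Sorted (ascending): 4.5, 4.6, 5.9, 7.5, 7.7, 7.8, 8.6, 9.4
No ties — each value takes its position as its rank.

4, 5, 3, 6, 7, 8, 1, 2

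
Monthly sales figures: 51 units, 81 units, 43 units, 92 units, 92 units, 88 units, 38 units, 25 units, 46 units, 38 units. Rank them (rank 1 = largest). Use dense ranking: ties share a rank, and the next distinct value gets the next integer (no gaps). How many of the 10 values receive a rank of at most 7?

9

Sorted (descending): 92, 92, 88, 81, 51, 46, 43, 38, 38, 25
The 2 values of 92 share dense rank 1.
The 2 values of 38 share dense rank 7.
Remaining distinct values take the next consecutive integers.
Ranks ≤ 7: {1, 1, 2, 3, 4, 5, 6, 7, 7} → 9 values.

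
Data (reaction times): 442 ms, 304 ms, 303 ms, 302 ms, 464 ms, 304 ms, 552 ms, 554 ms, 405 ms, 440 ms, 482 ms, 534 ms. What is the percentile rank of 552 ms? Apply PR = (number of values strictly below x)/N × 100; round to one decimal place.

83.3

N = 12.
Strictly below 552: 10. Equal to 552: 1.
PR = 10/12 × 100 = 83.3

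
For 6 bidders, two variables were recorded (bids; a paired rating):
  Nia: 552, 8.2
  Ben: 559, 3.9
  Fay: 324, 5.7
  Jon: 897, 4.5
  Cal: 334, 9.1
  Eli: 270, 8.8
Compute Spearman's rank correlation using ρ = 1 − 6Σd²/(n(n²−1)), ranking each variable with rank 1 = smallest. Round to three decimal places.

-0.657

Ranks of variable 1: 4, 5, 2, 6, 3, 1
Ranks of variable 2: 4, 1, 3, 2, 6, 5
d = r₁ − r₂: 0, 4, -1, 4, -3, -4
d²: 0, 16, 1, 16, 9, 16; Σd² = 58
ρ = 1 − 6·58/(6·35) = 1 − 348/210 = -0.657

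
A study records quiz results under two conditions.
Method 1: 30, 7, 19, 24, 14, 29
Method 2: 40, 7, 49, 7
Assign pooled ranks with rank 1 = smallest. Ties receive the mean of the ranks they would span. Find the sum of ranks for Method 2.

Sorted (ascending): 7, 7, 7, 14, 19, 24, 29, 30, 40, 49
The 3 values of 7 occupy positions 1–3 → average rank 2.
Method 2 values → pooled ranks: 40→9, 7→2, 49→10, 7→2
Rank sum = 9 + 2 + 10 + 2 = 23

23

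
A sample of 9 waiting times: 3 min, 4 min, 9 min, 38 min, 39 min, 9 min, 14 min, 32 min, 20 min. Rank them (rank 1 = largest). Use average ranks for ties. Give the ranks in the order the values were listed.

Sorted (descending): 39, 38, 32, 20, 14, 9, 9, 4, 3
The 2 values of 9 occupy positions 6–7 → average rank (6+7)/2 = 6.5.

9, 8, 6.5, 2, 1, 6.5, 5, 3, 4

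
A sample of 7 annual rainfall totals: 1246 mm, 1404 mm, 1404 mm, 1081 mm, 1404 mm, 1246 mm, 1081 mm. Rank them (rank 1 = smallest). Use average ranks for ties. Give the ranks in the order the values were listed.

Sorted (ascending): 1081, 1081, 1246, 1246, 1404, 1404, 1404
The 2 values of 1081 occupy positions 1–2 → average rank (1+2)/2 = 1.5.
The 2 values of 1246 occupy positions 3–4 → average rank (3+4)/2 = 3.5.
The 3 values of 1404 occupy positions 5–7 → average rank 6.

3.5, 6, 6, 1.5, 6, 3.5, 1.5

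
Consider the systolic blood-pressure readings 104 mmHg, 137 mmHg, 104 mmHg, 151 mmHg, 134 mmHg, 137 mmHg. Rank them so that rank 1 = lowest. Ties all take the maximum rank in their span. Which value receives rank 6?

Sorted (ascending): 104, 104, 134, 137, 137, 151
The 2 values of 104 occupy positions 1–2 → each gets rank 2.
The 2 values of 137 occupy positions 4–5 → each gets rank 5.
Rank 6 → value 151.

151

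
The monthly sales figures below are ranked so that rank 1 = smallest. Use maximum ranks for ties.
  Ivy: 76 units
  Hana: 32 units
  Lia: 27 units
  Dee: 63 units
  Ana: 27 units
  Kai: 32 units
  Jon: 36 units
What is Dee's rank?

Sorted (ascending): 27, 27, 32, 32, 36, 63, 76
The 2 values of 27 occupy positions 1–2 → each gets rank 2.
The 2 values of 32 occupy positions 3–4 → each gets rank 4.
Dee has value 63 units → rank 6.

6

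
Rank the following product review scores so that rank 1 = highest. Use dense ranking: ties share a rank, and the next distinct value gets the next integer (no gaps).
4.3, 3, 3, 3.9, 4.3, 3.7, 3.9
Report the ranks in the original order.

Sorted (descending): 4.3, 4.3, 3.9, 3.9, 3.7, 3, 3
The 2 values of 4.3 share dense rank 1.
The 2 values of 3.9 share dense rank 2.
The 2 values of 3 share dense rank 4.
Remaining distinct values take the next consecutive integers.

1, 4, 4, 2, 1, 3, 2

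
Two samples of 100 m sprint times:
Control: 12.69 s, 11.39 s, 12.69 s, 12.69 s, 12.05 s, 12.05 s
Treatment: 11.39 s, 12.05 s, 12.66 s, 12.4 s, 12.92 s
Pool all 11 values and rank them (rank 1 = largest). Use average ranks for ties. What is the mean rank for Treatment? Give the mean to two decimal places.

6.10

Sorted (descending): 12.92, 12.69, 12.69, 12.69, 12.66, 12.4, 12.05, 12.05, 12.05, 11.39, 11.39
The 3 values of 12.69 occupy positions 2–4 → average rank 3.
The 3 values of 12.05 occupy positions 7–9 → average rank 8.
The 2 values of 11.39 occupy positions 10–11 → average rank (10+11)/2 = 10.5.
Treatment values → pooled ranks: 11.39→10.5, 12.05→8, 12.66→5, 12.4→6, 12.92→1
Mean rank = (10.5 + 8 + 5 + 6 + 1) / 5 = 6.10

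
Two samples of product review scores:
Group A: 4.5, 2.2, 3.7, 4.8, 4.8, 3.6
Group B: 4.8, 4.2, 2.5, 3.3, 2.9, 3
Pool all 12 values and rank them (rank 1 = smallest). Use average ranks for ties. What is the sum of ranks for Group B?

Sorted (ascending): 2.2, 2.5, 2.9, 3, 3.3, 3.6, 3.7, 4.2, 4.5, 4.8, 4.8, 4.8
The 3 values of 4.8 occupy positions 10–12 → average rank 11.
Group B values → pooled ranks: 4.8→11, 4.2→8, 2.5→2, 3.3→5, 2.9→3, 3→4
Rank sum = 11 + 8 + 2 + 5 + 3 + 4 = 33

33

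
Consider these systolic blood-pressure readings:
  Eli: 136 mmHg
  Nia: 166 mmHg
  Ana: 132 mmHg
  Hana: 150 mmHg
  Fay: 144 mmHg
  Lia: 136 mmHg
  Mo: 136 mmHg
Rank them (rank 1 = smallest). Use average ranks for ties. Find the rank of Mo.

3

Sorted (ascending): 132, 136, 136, 136, 144, 150, 166
The 3 values of 136 occupy positions 2–4 → average rank 3.
Mo has value 136 mmHg → rank 3.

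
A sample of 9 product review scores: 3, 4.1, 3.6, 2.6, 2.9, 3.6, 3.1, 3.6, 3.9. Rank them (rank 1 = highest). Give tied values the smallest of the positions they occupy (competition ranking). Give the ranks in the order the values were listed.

Sorted (descending): 4.1, 3.9, 3.6, 3.6, 3.6, 3.1, 3, 2.9, 2.6
The 3 values of 3.6 occupy positions 3–5 → each gets rank 3.

7, 1, 3, 9, 8, 3, 6, 3, 2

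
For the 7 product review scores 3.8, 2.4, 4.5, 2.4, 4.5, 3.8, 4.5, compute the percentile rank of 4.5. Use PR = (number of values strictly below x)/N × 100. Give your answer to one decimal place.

57.1

N = 7.
Strictly below 4.5: 4. Equal to 4.5: 3.
PR = 4/7 × 100 = 57.1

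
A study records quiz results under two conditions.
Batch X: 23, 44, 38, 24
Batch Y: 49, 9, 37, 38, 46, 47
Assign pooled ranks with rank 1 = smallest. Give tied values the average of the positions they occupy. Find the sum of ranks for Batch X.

Sorted (ascending): 9, 23, 24, 37, 38, 38, 44, 46, 47, 49
The 2 values of 38 occupy positions 5–6 → average rank (5+6)/2 = 5.5.
Batch X values → pooled ranks: 23→2, 44→7, 38→5.5, 24→3
Rank sum = 2 + 7 + 5.5 + 3 = 17.5

17.5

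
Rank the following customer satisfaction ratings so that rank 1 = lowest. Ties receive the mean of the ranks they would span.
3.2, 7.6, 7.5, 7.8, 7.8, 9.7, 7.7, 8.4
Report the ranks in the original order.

Sorted (ascending): 3.2, 7.5, 7.6, 7.7, 7.8, 7.8, 8.4, 9.7
The 2 values of 7.8 occupy positions 5–6 → average rank (5+6)/2 = 5.5.

1, 3, 2, 5.5, 5.5, 8, 4, 7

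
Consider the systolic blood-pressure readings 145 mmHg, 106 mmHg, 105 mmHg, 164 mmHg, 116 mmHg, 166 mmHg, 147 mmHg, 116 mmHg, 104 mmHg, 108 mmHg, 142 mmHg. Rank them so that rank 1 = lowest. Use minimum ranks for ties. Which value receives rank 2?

Sorted (ascending): 104, 105, 106, 108, 116, 116, 142, 145, 147, 164, 166
The 2 values of 116 occupy positions 5–6 → each gets rank 5.
Rank 2 → value 105.

105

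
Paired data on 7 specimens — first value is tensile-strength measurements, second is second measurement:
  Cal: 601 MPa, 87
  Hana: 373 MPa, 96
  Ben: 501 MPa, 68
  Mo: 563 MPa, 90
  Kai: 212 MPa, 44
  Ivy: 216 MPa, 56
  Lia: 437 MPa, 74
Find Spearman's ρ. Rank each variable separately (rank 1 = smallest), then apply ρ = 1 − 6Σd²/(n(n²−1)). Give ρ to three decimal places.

Ranks of variable 1: 7, 3, 5, 6, 1, 2, 4
Ranks of variable 2: 5, 7, 3, 6, 1, 2, 4
d = r₁ − r₂: 2, -4, 2, 0, 0, 0, 0
d²: 4, 16, 4, 0, 0, 0, 0; Σd² = 24
ρ = 1 − 6·24/(7·48) = 1 − 144/336 = 0.571

0.571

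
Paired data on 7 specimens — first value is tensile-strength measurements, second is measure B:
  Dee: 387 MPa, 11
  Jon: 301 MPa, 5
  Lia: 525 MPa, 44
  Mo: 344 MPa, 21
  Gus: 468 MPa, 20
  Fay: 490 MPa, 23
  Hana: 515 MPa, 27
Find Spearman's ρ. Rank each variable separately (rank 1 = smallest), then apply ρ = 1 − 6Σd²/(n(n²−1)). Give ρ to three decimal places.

0.893

Ranks of variable 1: 3, 1, 7, 2, 4, 5, 6
Ranks of variable 2: 2, 1, 7, 4, 3, 5, 6
d = r₁ − r₂: 1, 0, 0, -2, 1, 0, 0
d²: 1, 0, 0, 4, 1, 0, 0; Σd² = 6
ρ = 1 − 6·6/(7·48) = 1 − 36/336 = 0.893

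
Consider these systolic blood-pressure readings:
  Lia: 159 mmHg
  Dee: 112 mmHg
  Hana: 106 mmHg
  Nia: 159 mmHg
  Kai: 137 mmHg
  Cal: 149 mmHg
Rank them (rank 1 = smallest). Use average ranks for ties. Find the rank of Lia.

5.5

Sorted (ascending): 106, 112, 137, 149, 159, 159
The 2 values of 159 occupy positions 5–6 → average rank (5+6)/2 = 5.5.
Lia has value 159 mmHg → rank 5.5.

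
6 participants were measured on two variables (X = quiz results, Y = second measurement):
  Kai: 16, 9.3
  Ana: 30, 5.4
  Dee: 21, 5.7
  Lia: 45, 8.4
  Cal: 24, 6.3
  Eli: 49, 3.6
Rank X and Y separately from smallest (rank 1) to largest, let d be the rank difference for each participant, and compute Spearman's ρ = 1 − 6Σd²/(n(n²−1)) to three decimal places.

Ranks of variable 1: 1, 4, 2, 5, 3, 6
Ranks of variable 2: 6, 2, 3, 5, 4, 1
d = r₁ − r₂: -5, 2, -1, 0, -1, 5
d²: 25, 4, 1, 0, 1, 25; Σd² = 56
ρ = 1 − 6·56/(6·35) = 1 − 336/210 = -0.600

-0.600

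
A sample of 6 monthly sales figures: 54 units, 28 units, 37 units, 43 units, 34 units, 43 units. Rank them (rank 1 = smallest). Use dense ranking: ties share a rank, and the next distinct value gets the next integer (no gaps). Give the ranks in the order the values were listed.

Sorted (ascending): 28, 34, 37, 43, 43, 54
The 2 values of 43 share dense rank 4.
Remaining distinct values take the next consecutive integers.

5, 1, 3, 4, 2, 4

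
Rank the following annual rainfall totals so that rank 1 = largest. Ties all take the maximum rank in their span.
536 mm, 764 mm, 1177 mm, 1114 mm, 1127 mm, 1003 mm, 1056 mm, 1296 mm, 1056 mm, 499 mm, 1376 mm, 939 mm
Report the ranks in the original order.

Sorted (descending): 1376, 1296, 1177, 1127, 1114, 1056, 1056, 1003, 939, 764, 536, 499
The 2 values of 1056 occupy positions 6–7 → each gets rank 7.

11, 10, 3, 5, 4, 8, 7, 2, 7, 12, 1, 9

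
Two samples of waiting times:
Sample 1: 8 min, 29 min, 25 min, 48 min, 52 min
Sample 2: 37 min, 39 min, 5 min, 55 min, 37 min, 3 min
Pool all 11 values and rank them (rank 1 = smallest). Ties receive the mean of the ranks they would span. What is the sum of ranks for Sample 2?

Sorted (ascending): 3, 5, 8, 25, 29, 37, 37, 39, 48, 52, 55
The 2 values of 37 occupy positions 6–7 → average rank (6+7)/2 = 6.5.
Sample 2 values → pooled ranks: 37→6.5, 39→8, 5→2, 55→11, 37→6.5, 3→1
Rank sum = 6.5 + 8 + 2 + 11 + 6.5 + 1 = 35

35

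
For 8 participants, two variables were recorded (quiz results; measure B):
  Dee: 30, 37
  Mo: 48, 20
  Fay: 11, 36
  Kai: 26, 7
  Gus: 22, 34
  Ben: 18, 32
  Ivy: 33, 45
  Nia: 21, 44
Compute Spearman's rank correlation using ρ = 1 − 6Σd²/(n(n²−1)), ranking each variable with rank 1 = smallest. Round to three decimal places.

-0.024

Ranks of variable 1: 6, 8, 1, 5, 4, 2, 7, 3
Ranks of variable 2: 6, 2, 5, 1, 4, 3, 8, 7
d = r₁ − r₂: 0, 6, -4, 4, 0, -1, -1, -4
d²: 0, 36, 16, 16, 0, 1, 1, 16; Σd² = 86
ρ = 1 − 6·86/(8·63) = 1 − 516/504 = -0.024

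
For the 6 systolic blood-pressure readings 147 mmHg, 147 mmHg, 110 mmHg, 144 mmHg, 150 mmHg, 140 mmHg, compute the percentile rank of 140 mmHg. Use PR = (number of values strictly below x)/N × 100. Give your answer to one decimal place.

16.7

N = 6.
Strictly below 140: 1. Equal to 140: 1.
PR = 1/6 × 100 = 16.7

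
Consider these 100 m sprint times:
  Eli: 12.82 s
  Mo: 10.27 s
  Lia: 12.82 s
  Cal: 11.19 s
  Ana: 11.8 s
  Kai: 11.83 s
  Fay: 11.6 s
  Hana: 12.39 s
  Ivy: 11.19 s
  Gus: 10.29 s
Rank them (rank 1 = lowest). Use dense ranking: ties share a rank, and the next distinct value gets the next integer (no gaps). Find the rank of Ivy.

Sorted (ascending): 10.27, 10.29, 11.19, 11.19, 11.6, 11.8, 11.83, 12.39, 12.82, 12.82
The 2 values of 11.19 share dense rank 3.
The 2 values of 12.82 share dense rank 8.
Remaining distinct values take the next consecutive integers.
Ivy has value 11.19 s → rank 3.

3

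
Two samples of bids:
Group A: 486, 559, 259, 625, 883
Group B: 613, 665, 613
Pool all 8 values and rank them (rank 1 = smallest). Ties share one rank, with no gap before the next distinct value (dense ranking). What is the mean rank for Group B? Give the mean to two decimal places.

4.67

Sorted (ascending): 259, 486, 559, 613, 613, 625, 665, 883
The 2 values of 613 share dense rank 4.
Remaining distinct values take the next consecutive integers.
Group B values → pooled ranks: 613→4, 665→6, 613→4
Mean rank = (4 + 6 + 4) / 3 = 4.67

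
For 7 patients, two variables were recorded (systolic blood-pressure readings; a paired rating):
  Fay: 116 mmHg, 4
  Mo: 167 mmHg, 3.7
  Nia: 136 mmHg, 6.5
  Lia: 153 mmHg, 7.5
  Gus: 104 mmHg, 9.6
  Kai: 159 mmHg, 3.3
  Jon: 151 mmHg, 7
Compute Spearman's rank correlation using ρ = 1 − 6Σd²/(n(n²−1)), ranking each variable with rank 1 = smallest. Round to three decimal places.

-0.607

Ranks of variable 1: 2, 7, 3, 5, 1, 6, 4
Ranks of variable 2: 3, 2, 4, 6, 7, 1, 5
d = r₁ − r₂: -1, 5, -1, -1, -6, 5, -1
d²: 1, 25, 1, 1, 36, 25, 1; Σd² = 90
ρ = 1 − 6·90/(7·48) = 1 − 540/336 = -0.607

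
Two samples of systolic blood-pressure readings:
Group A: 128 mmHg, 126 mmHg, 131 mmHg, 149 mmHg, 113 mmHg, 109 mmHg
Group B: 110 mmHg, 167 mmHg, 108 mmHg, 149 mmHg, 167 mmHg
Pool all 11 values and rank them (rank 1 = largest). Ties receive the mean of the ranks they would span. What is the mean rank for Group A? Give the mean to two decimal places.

6.58

Sorted (descending): 167, 167, 149, 149, 131, 128, 126, 113, 110, 109, 108
The 2 values of 167 occupy positions 1–2 → average rank (1+2)/2 = 1.5.
The 2 values of 149 occupy positions 3–4 → average rank (3+4)/2 = 3.5.
Group A values → pooled ranks: 128→6, 126→7, 131→5, 149→3.5, 113→8, 109→10
Mean rank = (6 + 7 + 5 + 3.5 + 8 + 10) / 6 = 6.58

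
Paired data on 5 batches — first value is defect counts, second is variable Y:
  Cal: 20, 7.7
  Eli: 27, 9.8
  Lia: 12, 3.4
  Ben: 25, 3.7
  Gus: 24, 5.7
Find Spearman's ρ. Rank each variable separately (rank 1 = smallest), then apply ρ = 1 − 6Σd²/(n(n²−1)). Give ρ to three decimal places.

0.600

Ranks of variable 1: 2, 5, 1, 4, 3
Ranks of variable 2: 4, 5, 1, 2, 3
d = r₁ − r₂: -2, 0, 0, 2, 0
d²: 4, 0, 0, 4, 0; Σd² = 8
ρ = 1 − 6·8/(5·24) = 1 − 48/120 = 0.600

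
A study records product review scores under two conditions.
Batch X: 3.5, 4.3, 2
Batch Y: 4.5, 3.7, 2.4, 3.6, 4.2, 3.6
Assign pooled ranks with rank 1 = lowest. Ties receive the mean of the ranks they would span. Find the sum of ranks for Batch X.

12

Sorted (ascending): 2, 2.4, 3.5, 3.6, 3.6, 3.7, 4.2, 4.3, 4.5
The 2 values of 3.6 occupy positions 4–5 → average rank (4+5)/2 = 4.5.
Batch X values → pooled ranks: 3.5→3, 4.3→8, 2→1
Rank sum = 3 + 8 + 1 = 12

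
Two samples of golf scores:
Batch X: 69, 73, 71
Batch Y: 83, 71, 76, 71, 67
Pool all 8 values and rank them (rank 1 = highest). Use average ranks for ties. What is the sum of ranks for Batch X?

Sorted (descending): 83, 76, 73, 71, 71, 71, 69, 67
The 3 values of 71 occupy positions 4–6 → average rank 5.
Batch X values → pooled ranks: 69→7, 73→3, 71→5
Rank sum = 7 + 3 + 5 = 15

15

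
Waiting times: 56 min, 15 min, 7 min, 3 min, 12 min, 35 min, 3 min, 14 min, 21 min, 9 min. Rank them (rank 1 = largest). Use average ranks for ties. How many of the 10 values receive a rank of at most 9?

8

Sorted (descending): 56, 35, 21, 15, 14, 12, 9, 7, 3, 3
The 2 values of 3 occupy positions 9–10 → average rank (9+10)/2 = 9.5.
Ranks ≤ 9: {1, 2, 3, 4, 5, 6, 7, 8} → 8 values.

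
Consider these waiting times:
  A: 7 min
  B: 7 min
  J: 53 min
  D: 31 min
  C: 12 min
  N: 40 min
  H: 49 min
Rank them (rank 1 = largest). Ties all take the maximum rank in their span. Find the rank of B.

Sorted (descending): 53, 49, 40, 31, 12, 7, 7
The 2 values of 7 occupy positions 6–7 → each gets rank 7.
B has value 7 min → rank 7.

7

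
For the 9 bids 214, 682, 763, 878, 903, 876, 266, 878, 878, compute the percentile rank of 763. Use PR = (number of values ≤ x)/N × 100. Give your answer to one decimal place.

44.4

N = 9.
Strictly below 763: 3. Equal to 763: 1.
PR = 4/9 × 100 = 44.4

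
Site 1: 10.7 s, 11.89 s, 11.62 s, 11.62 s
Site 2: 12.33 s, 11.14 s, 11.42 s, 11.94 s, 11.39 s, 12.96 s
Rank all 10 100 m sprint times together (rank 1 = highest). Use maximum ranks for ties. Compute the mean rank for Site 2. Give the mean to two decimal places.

Sorted (descending): 12.96, 12.33, 11.94, 11.89, 11.62, 11.62, 11.42, 11.39, 11.14, 10.7
The 2 values of 11.62 occupy positions 5–6 → each gets rank 6.
Site 2 values → pooled ranks: 12.33→2, 11.14→9, 11.42→7, 11.94→3, 11.39→8, 12.96→1
Mean rank = (2 + 9 + 7 + 3 + 8 + 1) / 6 = 5.00

5.00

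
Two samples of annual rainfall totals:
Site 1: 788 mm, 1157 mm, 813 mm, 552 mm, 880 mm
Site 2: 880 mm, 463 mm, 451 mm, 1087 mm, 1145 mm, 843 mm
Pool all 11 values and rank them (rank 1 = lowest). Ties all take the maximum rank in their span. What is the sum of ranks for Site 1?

31

Sorted (ascending): 451, 463, 552, 788, 813, 843, 880, 880, 1087, 1145, 1157
The 2 values of 880 occupy positions 7–8 → each gets rank 8.
Site 1 values → pooled ranks: 788→4, 1157→11, 813→5, 552→3, 880→8
Rank sum = 4 + 11 + 5 + 3 + 8 = 31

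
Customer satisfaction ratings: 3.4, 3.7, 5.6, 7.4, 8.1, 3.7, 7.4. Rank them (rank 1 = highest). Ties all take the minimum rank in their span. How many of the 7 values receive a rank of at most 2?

Sorted (descending): 8.1, 7.4, 7.4, 5.6, 3.7, 3.7, 3.4
The 2 values of 7.4 occupy positions 2–3 → each gets rank 2.
The 2 values of 3.7 occupy positions 5–6 → each gets rank 5.
Ranks ≤ 2: {1, 2, 2} → 3 values.

3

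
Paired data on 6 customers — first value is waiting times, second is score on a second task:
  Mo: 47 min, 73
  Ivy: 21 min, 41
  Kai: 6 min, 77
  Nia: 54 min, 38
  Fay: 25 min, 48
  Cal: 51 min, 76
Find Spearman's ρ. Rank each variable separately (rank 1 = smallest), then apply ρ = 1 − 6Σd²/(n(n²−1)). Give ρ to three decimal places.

Ranks of variable 1: 4, 2, 1, 6, 3, 5
Ranks of variable 2: 4, 2, 6, 1, 3, 5
d = r₁ − r₂: 0, 0, -5, 5, 0, 0
d²: 0, 0, 25, 25, 0, 0; Σd² = 50
ρ = 1 − 6·50/(6·35) = 1 − 300/210 = -0.429

-0.429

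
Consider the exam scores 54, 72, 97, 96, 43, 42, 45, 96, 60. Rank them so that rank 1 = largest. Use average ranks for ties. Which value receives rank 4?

Sorted (descending): 97, 96, 96, 72, 60, 54, 45, 43, 42
The 2 values of 96 occupy positions 2–3 → average rank (2+3)/2 = 2.5.
Rank 4 → value 72.

72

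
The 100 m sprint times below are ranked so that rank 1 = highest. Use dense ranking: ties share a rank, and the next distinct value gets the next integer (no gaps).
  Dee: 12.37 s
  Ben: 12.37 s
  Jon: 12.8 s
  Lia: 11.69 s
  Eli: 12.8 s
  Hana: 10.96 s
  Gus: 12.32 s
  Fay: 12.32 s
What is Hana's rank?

5

Sorted (descending): 12.8, 12.8, 12.37, 12.37, 12.32, 12.32, 11.69, 10.96
The 2 values of 12.8 share dense rank 1.
The 2 values of 12.37 share dense rank 2.
The 2 values of 12.32 share dense rank 3.
Remaining distinct values take the next consecutive integers.
Hana has value 10.96 s → rank 5.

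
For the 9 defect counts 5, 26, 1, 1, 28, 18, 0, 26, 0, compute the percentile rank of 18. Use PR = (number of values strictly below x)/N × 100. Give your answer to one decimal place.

N = 9.
Strictly below 18: 5. Equal to 18: 1.
PR = 5/9 × 100 = 55.6

55.6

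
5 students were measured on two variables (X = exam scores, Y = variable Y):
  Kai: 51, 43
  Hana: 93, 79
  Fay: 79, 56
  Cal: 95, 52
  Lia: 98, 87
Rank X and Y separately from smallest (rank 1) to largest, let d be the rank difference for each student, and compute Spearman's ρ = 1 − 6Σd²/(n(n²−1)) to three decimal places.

0.700

Ranks of variable 1: 1, 3, 2, 4, 5
Ranks of variable 2: 1, 4, 3, 2, 5
d = r₁ − r₂: 0, -1, -1, 2, 0
d²: 0, 1, 1, 4, 0; Σd² = 6
ρ = 1 − 6·6/(5·24) = 1 − 36/120 = 0.700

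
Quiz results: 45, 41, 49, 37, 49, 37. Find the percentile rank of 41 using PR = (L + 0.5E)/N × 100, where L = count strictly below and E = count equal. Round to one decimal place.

41.7

N = 6.
Strictly below 41: 2. Equal to 41: 1.
PR = (2 + 0.5·1)/6 × 100 = 41.7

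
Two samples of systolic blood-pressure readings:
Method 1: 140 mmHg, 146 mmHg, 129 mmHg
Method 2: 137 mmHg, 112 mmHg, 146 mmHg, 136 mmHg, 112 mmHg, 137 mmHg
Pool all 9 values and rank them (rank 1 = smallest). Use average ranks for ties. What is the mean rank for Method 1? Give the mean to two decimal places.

6.17

Sorted (ascending): 112, 112, 129, 136, 137, 137, 140, 146, 146
The 2 values of 112 occupy positions 1–2 → average rank (1+2)/2 = 1.5.
The 2 values of 137 occupy positions 5–6 → average rank (5+6)/2 = 5.5.
The 2 values of 146 occupy positions 8–9 → average rank (8+9)/2 = 8.5.
Method 1 values → pooled ranks: 140→7, 146→8.5, 129→3
Mean rank = (7 + 8.5 + 3) / 3 = 6.17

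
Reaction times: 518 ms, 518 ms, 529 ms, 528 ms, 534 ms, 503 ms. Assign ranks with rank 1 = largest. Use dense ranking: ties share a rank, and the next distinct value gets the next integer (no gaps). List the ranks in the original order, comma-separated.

4, 4, 2, 3, 1, 5

Sorted (descending): 534, 529, 528, 518, 518, 503
The 2 values of 518 share dense rank 4.
Remaining distinct values take the next consecutive integers.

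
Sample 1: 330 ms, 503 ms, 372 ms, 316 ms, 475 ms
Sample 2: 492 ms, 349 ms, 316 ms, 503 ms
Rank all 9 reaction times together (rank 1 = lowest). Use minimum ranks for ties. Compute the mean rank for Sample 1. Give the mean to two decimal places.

Sorted (ascending): 316, 316, 330, 349, 372, 475, 492, 503, 503
The 2 values of 316 occupy positions 1–2 → each gets rank 1.
The 2 values of 503 occupy positions 8–9 → each gets rank 8.
Sample 1 values → pooled ranks: 330→3, 503→8, 372→5, 316→1, 475→6
Mean rank = (3 + 8 + 5 + 1 + 6) / 5 = 4.60

4.60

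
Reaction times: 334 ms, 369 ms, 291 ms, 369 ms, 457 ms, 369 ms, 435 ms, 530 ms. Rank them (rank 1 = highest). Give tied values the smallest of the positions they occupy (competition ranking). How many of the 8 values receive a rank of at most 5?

Sorted (descending): 530, 457, 435, 369, 369, 369, 334, 291
The 3 values of 369 occupy positions 4–6 → each gets rank 4.
Ranks ≤ 5: {1, 2, 3, 4, 4, 4} → 6 values.

6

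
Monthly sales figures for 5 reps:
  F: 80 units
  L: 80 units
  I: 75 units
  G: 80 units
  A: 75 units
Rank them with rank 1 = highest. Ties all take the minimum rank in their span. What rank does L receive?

1

Sorted (descending): 80, 80, 80, 75, 75
The 3 values of 80 occupy positions 1–3 → each gets rank 1.
The 2 values of 75 occupy positions 4–5 → each gets rank 4.
L has value 80 units → rank 1.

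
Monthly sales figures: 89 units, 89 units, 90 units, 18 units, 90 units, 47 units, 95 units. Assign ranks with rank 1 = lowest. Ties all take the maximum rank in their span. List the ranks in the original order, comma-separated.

4, 4, 6, 1, 6, 2, 7

Sorted (ascending): 18, 47, 89, 89, 90, 90, 95
The 2 values of 89 occupy positions 3–4 → each gets rank 4.
The 2 values of 90 occupy positions 5–6 → each gets rank 6.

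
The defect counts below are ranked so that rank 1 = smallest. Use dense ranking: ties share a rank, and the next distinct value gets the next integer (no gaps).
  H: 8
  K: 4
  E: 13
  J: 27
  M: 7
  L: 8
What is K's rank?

1

Sorted (ascending): 4, 7, 8, 8, 13, 27
The 2 values of 8 share dense rank 3.
Remaining distinct values take the next consecutive integers.
K has value 4 → rank 1.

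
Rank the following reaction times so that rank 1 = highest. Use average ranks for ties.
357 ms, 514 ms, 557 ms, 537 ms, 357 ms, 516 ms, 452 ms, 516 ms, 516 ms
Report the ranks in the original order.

Sorted (descending): 557, 537, 516, 516, 516, 514, 452, 357, 357
The 3 values of 516 occupy positions 3–5 → average rank 4.
The 2 values of 357 occupy positions 8–9 → average rank (8+9)/2 = 8.5.

8.5, 6, 1, 2, 8.5, 4, 7, 4, 4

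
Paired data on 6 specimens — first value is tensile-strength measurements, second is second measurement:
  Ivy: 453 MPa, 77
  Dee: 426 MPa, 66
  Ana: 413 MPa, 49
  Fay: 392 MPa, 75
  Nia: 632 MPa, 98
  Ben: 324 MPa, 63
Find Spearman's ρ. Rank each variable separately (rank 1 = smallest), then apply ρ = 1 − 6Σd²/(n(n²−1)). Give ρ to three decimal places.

0.714

Ranks of variable 1: 5, 4, 3, 2, 6, 1
Ranks of variable 2: 5, 3, 1, 4, 6, 2
d = r₁ − r₂: 0, 1, 2, -2, 0, -1
d²: 0, 1, 4, 4, 0, 1; Σd² = 10
ρ = 1 − 6·10/(6·35) = 1 − 60/210 = 0.714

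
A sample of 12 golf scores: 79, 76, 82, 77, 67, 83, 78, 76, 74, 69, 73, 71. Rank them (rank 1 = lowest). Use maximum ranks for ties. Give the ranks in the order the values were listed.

Sorted (ascending): 67, 69, 71, 73, 74, 76, 76, 77, 78, 79, 82, 83
The 2 values of 76 occupy positions 6–7 → each gets rank 7.

10, 7, 11, 8, 1, 12, 9, 7, 5, 2, 4, 3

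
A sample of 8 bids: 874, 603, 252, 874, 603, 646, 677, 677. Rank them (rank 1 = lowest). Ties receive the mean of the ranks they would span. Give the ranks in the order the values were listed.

Sorted (ascending): 252, 603, 603, 646, 677, 677, 874, 874
The 2 values of 603 occupy positions 2–3 → average rank (2+3)/2 = 2.5.
The 2 values of 677 occupy positions 5–6 → average rank (5+6)/2 = 5.5.
The 2 values of 874 occupy positions 7–8 → average rank (7+8)/2 = 7.5.

7.5, 2.5, 1, 7.5, 2.5, 4, 5.5, 5.5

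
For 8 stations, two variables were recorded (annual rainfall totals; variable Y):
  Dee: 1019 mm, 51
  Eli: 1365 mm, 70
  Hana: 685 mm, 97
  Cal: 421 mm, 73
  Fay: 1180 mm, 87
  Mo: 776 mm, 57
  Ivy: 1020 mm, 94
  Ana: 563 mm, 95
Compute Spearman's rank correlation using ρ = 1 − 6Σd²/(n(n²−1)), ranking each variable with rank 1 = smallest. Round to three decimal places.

Ranks of variable 1: 5, 8, 3, 1, 7, 4, 6, 2
Ranks of variable 2: 1, 3, 8, 4, 5, 2, 6, 7
d = r₁ − r₂: 4, 5, -5, -3, 2, 2, 0, -5
d²: 16, 25, 25, 9, 4, 4, 0, 25; Σd² = 108
ρ = 1 − 6·108/(8·63) = 1 − 648/504 = -0.286

-0.286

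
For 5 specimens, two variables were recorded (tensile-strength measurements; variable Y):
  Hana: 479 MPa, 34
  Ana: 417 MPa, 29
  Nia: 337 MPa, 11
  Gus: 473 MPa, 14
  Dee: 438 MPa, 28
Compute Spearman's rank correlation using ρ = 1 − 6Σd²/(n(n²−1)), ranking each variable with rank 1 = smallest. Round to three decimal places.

0.600

Ranks of variable 1: 5, 2, 1, 4, 3
Ranks of variable 2: 5, 4, 1, 2, 3
d = r₁ − r₂: 0, -2, 0, 2, 0
d²: 0, 4, 0, 4, 0; Σd² = 8
ρ = 1 − 6·8/(5·24) = 1 − 48/120 = 0.600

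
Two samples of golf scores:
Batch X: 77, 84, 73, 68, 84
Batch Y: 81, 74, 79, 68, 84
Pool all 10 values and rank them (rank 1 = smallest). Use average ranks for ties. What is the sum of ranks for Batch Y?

27.5

Sorted (ascending): 68, 68, 73, 74, 77, 79, 81, 84, 84, 84
The 2 values of 68 occupy positions 1–2 → average rank (1+2)/2 = 1.5.
The 3 values of 84 occupy positions 8–10 → average rank 9.
Batch Y values → pooled ranks: 81→7, 74→4, 79→6, 68→1.5, 84→9
Rank sum = 7 + 4 + 6 + 1.5 + 9 = 27.5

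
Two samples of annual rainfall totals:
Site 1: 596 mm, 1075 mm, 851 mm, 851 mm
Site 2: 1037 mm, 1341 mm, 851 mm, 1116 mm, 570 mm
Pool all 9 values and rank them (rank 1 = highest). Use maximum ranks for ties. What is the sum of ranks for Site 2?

Sorted (descending): 1341, 1116, 1075, 1037, 851, 851, 851, 596, 570
The 3 values of 851 occupy positions 5–7 → each gets rank 7.
Site 2 values → pooled ranks: 1037→4, 1341→1, 851→7, 1116→2, 570→9
Rank sum = 4 + 1 + 7 + 2 + 9 = 23

23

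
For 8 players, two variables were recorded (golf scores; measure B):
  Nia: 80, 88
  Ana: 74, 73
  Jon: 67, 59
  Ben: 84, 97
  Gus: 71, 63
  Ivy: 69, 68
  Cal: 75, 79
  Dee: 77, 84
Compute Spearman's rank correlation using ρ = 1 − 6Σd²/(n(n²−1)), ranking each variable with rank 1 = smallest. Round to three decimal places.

Ranks of variable 1: 7, 4, 1, 8, 3, 2, 5, 6
Ranks of variable 2: 7, 4, 1, 8, 2, 3, 5, 6
d = r₁ − r₂: 0, 0, 0, 0, 1, -1, 0, 0
d²: 0, 0, 0, 0, 1, 1, 0, 0; Σd² = 2
ρ = 1 − 6·2/(8·63) = 1 − 12/504 = 0.976

0.976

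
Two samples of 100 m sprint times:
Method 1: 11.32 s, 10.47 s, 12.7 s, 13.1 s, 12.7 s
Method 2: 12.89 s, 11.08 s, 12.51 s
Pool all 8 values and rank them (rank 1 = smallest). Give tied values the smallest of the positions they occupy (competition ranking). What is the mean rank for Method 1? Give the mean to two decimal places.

4.40

Sorted (ascending): 10.47, 11.08, 11.32, 12.51, 12.7, 12.7, 12.89, 13.1
The 2 values of 12.7 occupy positions 5–6 → each gets rank 5.
Method 1 values → pooled ranks: 11.32→3, 10.47→1, 12.7→5, 13.1→8, 12.7→5
Mean rank = (3 + 1 + 5 + 8 + 5) / 5 = 4.40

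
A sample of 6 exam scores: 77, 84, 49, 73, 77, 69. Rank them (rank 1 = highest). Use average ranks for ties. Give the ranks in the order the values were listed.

2.5, 1, 6, 4, 2.5, 5

Sorted (descending): 84, 77, 77, 73, 69, 49
The 2 values of 77 occupy positions 2–3 → average rank (2+3)/2 = 2.5.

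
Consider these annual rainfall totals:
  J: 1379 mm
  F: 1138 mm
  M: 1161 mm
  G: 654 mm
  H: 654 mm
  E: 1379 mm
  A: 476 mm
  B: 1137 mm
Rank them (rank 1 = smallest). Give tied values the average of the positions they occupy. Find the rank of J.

7.5

Sorted (ascending): 476, 654, 654, 1137, 1138, 1161, 1379, 1379
The 2 values of 654 occupy positions 2–3 → average rank (2+3)/2 = 2.5.
The 2 values of 1379 occupy positions 7–8 → average rank (7+8)/2 = 7.5.
J has value 1379 mm → rank 7.5.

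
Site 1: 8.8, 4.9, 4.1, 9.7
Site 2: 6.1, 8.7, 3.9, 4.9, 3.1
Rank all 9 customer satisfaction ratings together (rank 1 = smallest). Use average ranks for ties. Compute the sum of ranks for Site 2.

20.5

Sorted (ascending): 3.1, 3.9, 4.1, 4.9, 4.9, 6.1, 8.7, 8.8, 9.7
The 2 values of 4.9 occupy positions 4–5 → average rank (4+5)/2 = 4.5.
Site 2 values → pooled ranks: 6.1→6, 8.7→7, 3.9→2, 4.9→4.5, 3.1→1
Rank sum = 6 + 7 + 2 + 4.5 + 1 = 20.5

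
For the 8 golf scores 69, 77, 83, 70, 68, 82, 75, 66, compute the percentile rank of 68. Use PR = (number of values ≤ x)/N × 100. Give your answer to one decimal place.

N = 8.
Strictly below 68: 1. Equal to 68: 1.
PR = 2/8 × 100 = 25.0

25.0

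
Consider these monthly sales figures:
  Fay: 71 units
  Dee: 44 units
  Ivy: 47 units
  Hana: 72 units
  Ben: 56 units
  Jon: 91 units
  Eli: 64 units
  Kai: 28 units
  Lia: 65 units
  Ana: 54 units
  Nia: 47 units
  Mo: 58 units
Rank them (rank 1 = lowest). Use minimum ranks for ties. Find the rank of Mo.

Sorted (ascending): 28, 44, 47, 47, 54, 56, 58, 64, 65, 71, 72, 91
The 2 values of 47 occupy positions 3–4 → each gets rank 3.
Mo has value 58 units → rank 7.

7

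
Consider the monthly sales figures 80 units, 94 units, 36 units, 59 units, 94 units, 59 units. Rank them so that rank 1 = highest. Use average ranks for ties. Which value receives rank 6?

Sorted (descending): 94, 94, 80, 59, 59, 36
The 2 values of 94 occupy positions 1–2 → average rank (1+2)/2 = 1.5.
The 2 values of 59 occupy positions 4–5 → average rank (4+5)/2 = 4.5.
Rank 6 → value 36.

36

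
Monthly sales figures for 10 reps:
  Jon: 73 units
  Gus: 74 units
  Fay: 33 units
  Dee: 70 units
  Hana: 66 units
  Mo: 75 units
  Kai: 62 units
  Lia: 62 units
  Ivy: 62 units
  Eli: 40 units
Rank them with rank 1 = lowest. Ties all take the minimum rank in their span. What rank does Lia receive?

3

Sorted (ascending): 33, 40, 62, 62, 62, 66, 70, 73, 74, 75
The 3 values of 62 occupy positions 3–5 → each gets rank 3.
Lia has value 62 units → rank 3.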